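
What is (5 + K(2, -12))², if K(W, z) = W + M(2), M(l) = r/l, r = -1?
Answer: 169/4 ≈ 42.250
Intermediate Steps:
M(l) = -1/l
K(W, z) = -½ + W (K(W, z) = W - 1/2 = W - 1*½ = W - ½ = -½ + W)
(5 + K(2, -12))² = (5 + (-½ + 2))² = (5 + 3/2)² = (13/2)² = 169/4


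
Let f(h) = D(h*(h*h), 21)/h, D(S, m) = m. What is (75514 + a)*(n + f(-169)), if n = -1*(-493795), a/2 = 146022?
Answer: 30673205422372/169 ≈ 1.8150e+11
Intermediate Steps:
a = 292044 (a = 2*146022 = 292044)
n = 493795
f(h) = 21/h
(75514 + a)*(n + f(-169)) = (75514 + 292044)*(493795 + 21/(-169)) = 367558*(493795 + 21*(-1/169)) = 367558*(493795 - 21/169) = 367558*(83451334/169) = 30673205422372/169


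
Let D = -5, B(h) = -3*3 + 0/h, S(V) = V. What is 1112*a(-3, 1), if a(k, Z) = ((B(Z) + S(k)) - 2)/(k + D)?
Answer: 1946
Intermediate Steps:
B(h) = -9 (B(h) = -9 + 0 = -9)
a(k, Z) = (-11 + k)/(-5 + k) (a(k, Z) = ((-9 + k) - 2)/(k - 5) = (-11 + k)/(-5 + k))
1112*a(-3, 1) = 1112*((-11 - 3)/(-5 - 3)) = 1112*(-14/(-8)) = 1112*(-⅛*(-14)) = 1112*(7/4) = 1946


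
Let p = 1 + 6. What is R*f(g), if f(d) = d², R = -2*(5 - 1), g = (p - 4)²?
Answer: -648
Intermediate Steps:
p = 7
g = 9 (g = (7 - 4)² = 3² = 9)
R = -8 (R = -2*4 = -8)
R*f(g) = -8*9² = -8*81 = -648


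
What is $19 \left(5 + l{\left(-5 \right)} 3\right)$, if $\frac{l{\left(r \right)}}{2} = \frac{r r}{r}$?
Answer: $-475$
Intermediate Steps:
$l{\left(r \right)} = 2 r$ ($l{\left(r \right)} = 2 \frac{r r}{r} = 2 \frac{r^{2}}{r} = 2 r$)
$19 \left(5 + l{\left(-5 \right)} 3\right) = 19 \left(5 + 2 \left(-5\right) 3\right) = 19 \left(5 - 30\right) = 19 \left(-25\right) = -475$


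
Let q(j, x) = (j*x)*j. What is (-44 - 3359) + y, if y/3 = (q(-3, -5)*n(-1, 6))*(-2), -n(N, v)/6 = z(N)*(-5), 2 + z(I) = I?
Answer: -27703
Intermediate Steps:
z(I) = -2 + I
n(N, v) = -60 + 30*N (n(N, v) = -6*(-2 + N)*(-5) = -6*(10 - 5*N) = -60 + 30*N)
q(j, x) = x*j²
y = -24300 (y = 3*(((-5*(-3)²)*(-60 + 30*(-1)))*(-2)) = 3*(((-5*9)*(-60 - 30))*(-2)) = 3*(-45*(-90)*(-2)) = 3*(4050*(-2)) = 3*(-8100) = -24300)
(-44 - 3359) + y = (-44 - 3359) - 24300 = -3403 - 24300 = -27703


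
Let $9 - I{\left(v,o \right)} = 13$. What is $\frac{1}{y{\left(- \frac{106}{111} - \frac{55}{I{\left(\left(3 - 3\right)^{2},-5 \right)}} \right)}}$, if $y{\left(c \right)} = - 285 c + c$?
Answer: $- \frac{111}{403351} \approx -0.00027519$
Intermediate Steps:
$I{\left(v,o \right)} = -4$ ($I{\left(v,o \right)} = 9 - 13 = -4$)
$y{\left(c \right)} = - 284 c$
$\frac{1}{y{\left(- \frac{106}{111} - \frac{55}{I{\left(\left(3 - 3\right)^{2},-5 \right)}} \right)}} = \frac{1}{\left(-284\right) \left(- \frac{106}{111} - \frac{55}{-4}\right)} = \frac{1}{\left(-284\right) \left(\left(-106\right) \frac{1}{111} - - \frac{55}{4}\right)} = \frac{1}{\left(-284\right) \left(- \frac{106}{111} + \frac{55}{4}\right)} = \frac{1}{\left(-284\right) \frac{5681}{444}} = \frac{1}{- \frac{403351}{111}} = - \frac{111}{403351}$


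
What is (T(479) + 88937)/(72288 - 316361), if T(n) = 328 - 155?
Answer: -89110/244073 ≈ -0.36510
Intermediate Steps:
T(n) = 173
(T(479) + 88937)/(72288 - 316361) = (173 + 88937)/(72288 - 316361) = 89110/(-244073) = 89110*(-1/244073) = -89110/244073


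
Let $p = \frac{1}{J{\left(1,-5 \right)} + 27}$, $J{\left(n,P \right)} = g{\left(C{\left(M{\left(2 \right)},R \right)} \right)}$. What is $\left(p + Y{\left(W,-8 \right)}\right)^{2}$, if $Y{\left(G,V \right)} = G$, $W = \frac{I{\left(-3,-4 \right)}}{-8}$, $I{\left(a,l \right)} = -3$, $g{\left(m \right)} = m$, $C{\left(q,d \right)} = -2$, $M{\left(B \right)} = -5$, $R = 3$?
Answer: $\frac{6889}{40000} \approx 0.17222$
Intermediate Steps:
$W = \frac{3}{8}$ ($W = - \frac{3}{-8} = \left(-3\right) \left(- \frac{1}{8}\right) = \frac{3}{8} \approx 0.375$)
$J{\left(n,P \right)} = -2$
$p = \frac{1}{25}$ ($p = \frac{1}{-2 + 27} = \frac{1}{25} \approx 0.04$)
$\left(p + Y{\left(W,-8 \right)}\right)^{2} = \left(\frac{1}{25} + \frac{3}{8}\right)^{2} = \left(\frac{83}{200}\right)^{2} = \frac{6889}{40000}$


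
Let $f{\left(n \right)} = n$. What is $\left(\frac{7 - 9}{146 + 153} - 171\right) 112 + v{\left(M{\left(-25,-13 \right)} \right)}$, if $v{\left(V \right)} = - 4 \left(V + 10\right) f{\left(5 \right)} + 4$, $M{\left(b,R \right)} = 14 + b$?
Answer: $- \frac{5719496}{299} \approx -19129.0$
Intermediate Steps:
$v{\left(V \right)} = -196 - 20 V$ ($v{\left(V \right)} = - 4 \left(V + 10\right) 5 + 4 = - 4 \left(10 + V\right) 5 + 4 = \left(-40 - 4 V\right) 5 + 4 = \left(-200 - 20 V\right) + 4 = -196 - 20 V$)
$\left(\frac{7 - 9}{146 + 153} - 171\right) 112 + v{\left(M{\left(-25,-13 \right)} \right)} = \left(\frac{7 - 9}{146 + 153} - 171\right) 112 - \left(196 + 20 \left(14 - 25\right)\right) = \left(- \frac{2}{299} - 171\right) 112 - -24 = \left(\left(-2\right) \frac{1}{299} - 171\right) 112 + \left(-196 + 220\right) = \left(- \frac{2}{299} - 171\right) 112 + 24 = \left(- \frac{51131}{299}\right) 112 + 24 = - \frac{5726672}{299} + 24 = - \frac{5719496}{299}$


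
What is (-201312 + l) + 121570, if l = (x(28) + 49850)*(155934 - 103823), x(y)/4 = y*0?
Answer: 2597653608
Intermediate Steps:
x(y) = 0 (x(y) = 4*(y*0) = 4*0 = 0)
l = 2597733350 (l = (0 + 49850)*(155934 - 103823) = 49850*52111 = 2597733350)
(-201312 + l) + 121570 = (-201312 + 2597733350) + 121570 = 2597532038 + 121570 = 2597653608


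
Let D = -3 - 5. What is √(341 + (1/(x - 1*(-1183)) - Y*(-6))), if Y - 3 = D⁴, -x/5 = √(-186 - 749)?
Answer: √((29498106 - 124675*I*√935)/(1183 - 5*I*√935)) ≈ 157.91 + 0.e-7*I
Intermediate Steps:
D = -8
x = -5*I*√935 (x = -5*√(-186 - 749) = -5*I*√935 ≈ -152.89*I)
Y = 4099 (Y = 3 + (-8)⁴ = 3 + 4096 = 4099)
√(341 + (1/(x - 1*(-1183)) - Y*(-6))) = √(341 + (1/(-5*I*√935 - 1*(-1183)) - 4099*(-6))) = √(341 + (1/(-5*I*√935 + 1183) - 1*(-24594))) = √(341 + (1/(1183 - 5*I*√935) + 24594)) = √(341 + (24594 + 1/(1183 - 5*I*√935))) = √(24935 + 1/(1183 - 5*I*√935))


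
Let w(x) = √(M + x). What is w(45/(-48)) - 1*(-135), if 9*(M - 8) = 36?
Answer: 135 + √177/4 ≈ 138.33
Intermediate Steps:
M = 12 (M = 8 + (⅑)*36 = 8 + 4 = 12)
w(x) = √(12 + x)
w(45/(-48)) - 1*(-135) = √(12 + 45/(-48)) - 1*(-135) = √(12 + 45*(-1/48)) + 135 = √(12 - 15/16) + 135 = √(177/16) + 135 = √177/4 + 135 = 135 + √177/4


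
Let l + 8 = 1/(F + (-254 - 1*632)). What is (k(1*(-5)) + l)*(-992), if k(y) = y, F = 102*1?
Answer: 631966/49 ≈ 12897.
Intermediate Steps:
F = 102
l = -6273/784 (l = -8 + 1/(102 + (-254 - 1*632)) = -8 + 1/(102 + (-254 - 632)) = -8 + 1/(102 - 886) = -8 + 1/(-784) = -8 - 1/784 = -6273/784 ≈ -8.0013)
(k(1*(-5)) + l)*(-992) = (1*(-5) - 6273/784)*(-992) = (-5 - 6273/784)*(-992) = -10193/784*(-992) = 631966/49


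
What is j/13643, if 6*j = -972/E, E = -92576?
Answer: 81/631507184 ≈ 1.2826e-7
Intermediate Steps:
j = 81/46288 (j = (-972/(-92576))/6 = (-972*(-1/92576))/6 = (⅙)*(243/23144) = 81/46288 ≈ 0.0017499)
j/13643 = (81/46288)/13643 = (81/46288)*(1/13643) = 81/631507184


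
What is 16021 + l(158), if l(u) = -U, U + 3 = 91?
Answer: 15933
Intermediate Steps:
U = 88 (U = -3 + 91 = 88)
l(u) = -88 (l(u) = -1*88 = -88)
16021 + l(158) = 16021 - 88 = 15933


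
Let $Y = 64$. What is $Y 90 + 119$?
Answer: $5879$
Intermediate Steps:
$Y 90 + 119 = 64 \cdot 90 + 119 = 5760 + 119 = 5879$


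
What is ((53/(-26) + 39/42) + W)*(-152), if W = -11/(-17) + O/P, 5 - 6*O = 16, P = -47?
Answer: 14052020/218127 ≈ 64.421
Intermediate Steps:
O = -11/6 (O = ⅚ - ⅙*16 = ⅚ - 8/3 = -11/6 ≈ -1.8333)
W = 3289/4794 (W = -11/(-17) - 11/6/(-47) = -11*(-1/17) - 11/6*(-1/47) = 11/17 + 11/282 = 3289/4794 ≈ 0.68607)
((53/(-26) + 39/42) + W)*(-152) = ((53/(-26) + 39/42) + 3289/4794)*(-152) = ((53*(-1/26) + 39*(1/42)) + 3289/4794)*(-152) = ((-53/26 + 13/14) + 3289/4794)*(-152) = (-101/91 + 3289/4794)*(-152) = -184895/436254*(-152) = 14052020/218127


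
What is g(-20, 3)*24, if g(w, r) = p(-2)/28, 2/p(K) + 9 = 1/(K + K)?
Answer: -48/259 ≈ -0.18533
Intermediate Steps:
p(K) = 2/(-9 + 1/(2*K)) (p(K) = 2/(-9 + 1/(K + K)) = 2/(-9 + 1/(2*K)))
g(w, r) = -2/259 (g(w, r) = -4*(-2)/(-1 + 18*(-2))/28 = -4*(-2)/(-1 - 36)*(1/28) = -4*(-2)/(-37)*(1/28) = -4*(-2)*(-1/37)*(1/28) = -8/37*1/28 = -2/259)
g(-20, 3)*24 = -2/259*24 = -48/259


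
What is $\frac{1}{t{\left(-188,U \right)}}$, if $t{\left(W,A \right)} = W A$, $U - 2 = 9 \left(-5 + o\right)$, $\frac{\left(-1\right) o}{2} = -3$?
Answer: $- \frac{1}{2068} \approx -0.00048356$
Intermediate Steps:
$o = 6$ ($o = \left(-2\right) \left(-3\right) = 6$)
$U = 11$ ($U = 2 + 9 \left(-5 + 6\right) = 2 + 9 \cdot 1 = 2 + 9 = 11$)
$t{\left(W,A \right)} = A W$
$\frac{1}{t{\left(-188,U \right)}} = \frac{1}{11 \left(-188\right)} = \frac{1}{-2068} = - \frac{1}{2068}$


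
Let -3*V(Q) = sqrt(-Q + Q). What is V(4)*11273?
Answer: 0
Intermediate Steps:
V(Q) = 0 (V(Q) = -sqrt(-Q + Q)/3 = -sqrt(0)/3 = -1/3*0 = 0)
V(4)*11273 = 0*11273 = 0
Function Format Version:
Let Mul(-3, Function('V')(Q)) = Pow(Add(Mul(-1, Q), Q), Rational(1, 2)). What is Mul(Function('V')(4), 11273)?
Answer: 0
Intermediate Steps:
Function('V')(Q) = 0 (Function('V')(Q) = Mul(Rational(-1, 3), Pow(Add(Mul(-1, Q), Q), Rational(1, 2))) = Mul(Rational(-1, 3), Pow(0, Rational(1, 2))) = Mul(Rational(-1, 3), 0) = 0)
Mul(Function('V')(4), 11273) = Mul(0, 11273) = 0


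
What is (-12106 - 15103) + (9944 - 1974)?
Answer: -19239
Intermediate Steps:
(-12106 - 15103) + (9944 - 1974) = -27209 + 7970 = -19239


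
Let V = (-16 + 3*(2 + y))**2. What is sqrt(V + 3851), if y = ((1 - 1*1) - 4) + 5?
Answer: 10*sqrt(39) ≈ 62.450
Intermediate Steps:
y = 1 (y = ((1 - 1) - 4) + 5 = (0 - 4) + 5 = -4 + 5 = 1)
V = 49 (V = (-16 + 3*(2 + 1))**2 = (-16 + 3*3)**2 = (-16 + 9)**2 = (-7)**2 = 49)
sqrt(V + 3851) = sqrt(49 + 3851) = sqrt(3900) = 10*sqrt(39)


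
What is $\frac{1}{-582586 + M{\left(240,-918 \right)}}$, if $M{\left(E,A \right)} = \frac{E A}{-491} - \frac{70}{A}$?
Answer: $- \frac{225369}{131195680169} \approx -1.7178 \cdot 10^{-6}$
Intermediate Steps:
$M{\left(E,A \right)} = - \frac{70}{A} - \frac{A E}{491}$ ($M{\left(E,A \right)} = A E \left(- \frac{1}{491}\right) - \frac{70}{A} = - \frac{A E}{491} - \frac{70}{A} = - \frac{70}{A} - \frac{A E}{491}$)
$\frac{1}{-582586 + M{\left(240,-918 \right)}} = \frac{1}{-582586 - \left(- \frac{220320}{491} - \frac{35}{459}\right)} = \frac{1}{-582586 + \left(\left(-70\right) \left(- \frac{1}{918}\right) + \frac{220320}{491}\right)} = \frac{1}{-582586 + \left(\frac{35}{459} + \frac{220320}{491}\right)} = \frac{1}{-582586 + \frac{101144065}{225369}} = \frac{1}{- \frac{131195680169}{225369}} = - \frac{225369}{131195680169}$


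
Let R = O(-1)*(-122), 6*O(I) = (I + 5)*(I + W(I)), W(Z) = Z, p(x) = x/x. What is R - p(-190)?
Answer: 485/3 ≈ 161.67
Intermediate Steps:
p(x) = 1
O(I) = I*(5 + I)/3 (O(I) = ((I + 5)*(I + I))/6 = ((5 + I)*(2*I))/6 = (2*I*(5 + I))/6 = I*(5 + I)/3)
R = 488/3 (R = ((⅓)*(-1)*(5 - 1))*(-122) = ((⅓)*(-1)*4)*(-122) = -4/3*(-122) = 488/3 ≈ 162.67)
R - p(-190) = 488/3 - 1*1 = 488/3 - 1 = 485/3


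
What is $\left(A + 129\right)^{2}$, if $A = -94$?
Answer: $1225$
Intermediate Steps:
$\left(A + 129\right)^{2} = \left(-94 + 129\right)^{2} = 35^{2} = 1225$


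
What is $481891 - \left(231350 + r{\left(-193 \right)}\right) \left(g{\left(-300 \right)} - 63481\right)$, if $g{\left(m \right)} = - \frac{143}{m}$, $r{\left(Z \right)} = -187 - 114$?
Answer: $\frac{4400277997993}{300} \approx 1.4668 \cdot 10^{10}$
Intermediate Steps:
$r{\left(Z \right)} = -301$ ($r{\left(Z \right)} = -187 - 114 = -301$)
$481891 - \left(231350 + r{\left(-193 \right)}\right) \left(g{\left(-300 \right)} - 63481\right) = 481891 - \left(231350 - 301\right) \left(- \frac{143}{-300} - 63481\right) = 481891 - 231049 \left(\left(-143\right) \left(- \frac{1}{300}\right) - 63481\right) = 481891 - 231049 \left(\frac{143}{300} - 63481\right) = 481891 - 231049 \left(- \frac{19044157}{300}\right) = 481891 - - \frac{4400133430693}{300} = 481891 + \frac{4400133430693}{300} = \frac{4400277997993}{300}$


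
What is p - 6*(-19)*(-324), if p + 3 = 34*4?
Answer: -36803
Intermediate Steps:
p = 133 (p = -3 + 34*4 = -3 + 136 = 133)
p - 6*(-19)*(-324) = 133 - 6*(-19)*(-324) = 133 + 114*(-324) = 133 - 36936 = -36803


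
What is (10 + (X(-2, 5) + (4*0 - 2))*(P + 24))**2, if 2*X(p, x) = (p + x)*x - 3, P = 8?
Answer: 19044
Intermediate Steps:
X(p, x) = -3/2 + x*(p + x)/2 (X(p, x) = ((p + x)*x - 3)/2 = (x*(p + x) - 3)/2 = (-3 + x*(p + x))/2 = -3/2 + x*(p + x)/2)
(10 + (X(-2, 5) + (4*0 - 2))*(P + 24))**2 = (10 + ((-3/2 + (1/2)*5**2 + (1/2)*(-2)*5) + (4*0 - 2))*(8 + 24))**2 = (10 + ((-3/2 + (1/2)*25 - 5) + (0 - 2))*32)**2 = (10 + ((-3/2 + 25/2 - 5) - 2)*32)**2 = (10 + (6 - 2)*32)**2 = (10 + 4*32)**2 = (10 + 128)**2 = 138**2 = 19044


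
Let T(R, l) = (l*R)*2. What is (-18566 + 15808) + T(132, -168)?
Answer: -47110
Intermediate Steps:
T(R, l) = 2*R*l (T(R, l) = (R*l)*2 = 2*R*l)
(-18566 + 15808) + T(132, -168) = (-18566 + 15808) + 2*132*(-168) = -2758 - 44352 = -47110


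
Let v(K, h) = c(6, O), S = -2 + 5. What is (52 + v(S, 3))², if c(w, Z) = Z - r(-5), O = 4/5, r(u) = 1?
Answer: 67081/25 ≈ 2683.2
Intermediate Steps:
S = 3
O = ⅘ (O = 4*(⅕) = ⅘ ≈ 0.80000)
c(w, Z) = -1 + Z (c(w, Z) = Z - 1*1 = Z - 1 = -1 + Z)
v(K, h) = -⅕ (v(K, h) = -1 + ⅘ = -⅕)
(52 + v(S, 3))² = (52 - ⅕)² = (259/5)² = 67081/25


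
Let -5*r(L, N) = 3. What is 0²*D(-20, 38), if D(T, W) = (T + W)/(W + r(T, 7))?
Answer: 0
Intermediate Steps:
r(L, N) = -⅗ (r(L, N) = -⅕*3 = -⅗)
D(T, W) = (T + W)/(-⅗ + W) (D(T, W) = (T + W)/(W - ⅗) = (T + W)/(-⅗ + W))
0²*D(-20, 38) = 0²*(5*(-20 + 38)/(-3 + 5*38)) = 0*(5*18/(-3 + 190)) = 0*(5*18/187) = 0*(5*(1/187)*18) = 0*(90/187) = 0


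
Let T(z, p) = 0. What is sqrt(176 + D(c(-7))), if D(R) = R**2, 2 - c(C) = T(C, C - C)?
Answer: 6*sqrt(5) ≈ 13.416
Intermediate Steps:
c(C) = 2 (c(C) = 2 - 1*0 = 2 + 0 = 2)
sqrt(176 + D(c(-7))) = sqrt(176 + 2**2) = sqrt(176 + 4) = sqrt(180) = 6*sqrt(5)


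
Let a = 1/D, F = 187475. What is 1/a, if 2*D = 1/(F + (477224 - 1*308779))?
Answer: 1/711840 ≈ 1.4048e-6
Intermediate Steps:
D = 1/711840 (D = 1/(2*(187475 + (477224 - 1*308779))) = 1/(2*(187475 + (477224 - 308779))) = 1/(2*(187475 + 168445)) = (½)/355920 = (½)*(1/355920) = 1/711840 ≈ 1.4048e-6)
a = 711840 (a = 1/(1/711840) = 711840)
1/a = 1/711840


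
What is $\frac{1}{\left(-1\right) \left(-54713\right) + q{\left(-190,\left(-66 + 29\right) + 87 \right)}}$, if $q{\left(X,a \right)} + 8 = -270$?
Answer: $\frac{1}{54435} \approx 1.8371 \cdot 10^{-5}$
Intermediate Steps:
$q{\left(X,a \right)} = -278$ ($q{\left(X,a \right)} = -8 - 270 = -278$)
$\frac{1}{\left(-1\right) \left(-54713\right) + q{\left(-190,\left(-66 + 29\right) + 87 \right)}} = \frac{1}{\left(-1\right) \left(-54713\right) - 278} = \frac{1}{54713 - 278} = \frac{1}{54435}$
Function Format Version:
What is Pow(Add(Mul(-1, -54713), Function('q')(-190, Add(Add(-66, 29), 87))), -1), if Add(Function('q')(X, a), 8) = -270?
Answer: Rational(1, 54435) ≈ 1.8371e-5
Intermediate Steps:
Function('q')(X, a) = -278 (Function('q')(X, a) = Add(-8, -270) = -278)
Pow(Add(Mul(-1, -54713), Function('q')(-190, Add(Add(-66, 29), 87))), -1) = Pow(Add(Mul(-1, -54713), -278), -1) = Pow(Add(54713, -278), -1) = Pow(54435, -1) = Rational(1, 54435)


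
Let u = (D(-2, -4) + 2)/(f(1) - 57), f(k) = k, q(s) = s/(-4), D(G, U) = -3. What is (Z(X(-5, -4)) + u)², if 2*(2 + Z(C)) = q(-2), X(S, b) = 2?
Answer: 9409/3136 ≈ 3.0003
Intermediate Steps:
q(s) = -s/4 (q(s) = s*(-¼) = -s/4)
Z(C) = -7/4 (Z(C) = -2 + (-¼*(-2))/2 = -2 + (½)*(½) = -2 + ¼ = -7/4)
u = 1/56 (u = (-3 + 2)/(1 - 57) = -1/(-56) = -1*(-1/56) = 1/56 ≈ 0.017857)
(Z(X(-5, -4)) + u)² = (-7/4 + 1/56)² = (-97/56)² = 9409/3136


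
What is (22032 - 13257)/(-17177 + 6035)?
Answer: -975/1238 ≈ -0.78756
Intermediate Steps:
(22032 - 13257)/(-17177 + 6035) = 8775/(-11142) = 8775*(-1/11142) = -975/1238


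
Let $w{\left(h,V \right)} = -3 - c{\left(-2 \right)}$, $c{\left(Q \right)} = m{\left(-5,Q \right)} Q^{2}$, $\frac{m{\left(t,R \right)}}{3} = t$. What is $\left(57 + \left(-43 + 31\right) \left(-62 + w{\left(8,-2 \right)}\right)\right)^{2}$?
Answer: $13689$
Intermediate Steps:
$m{\left(t,R \right)} = 3 t$
$c{\left(Q \right)} = - 15 Q^{2}$ ($c{\left(Q \right)} = 3 \left(-5\right) Q^{2} = - 15 Q^{2}$)
$w{\left(h,V \right)} = 57$ ($w{\left(h,V \right)} = -3 - - 15 \left(-2\right)^{2} = -3 - \left(-15\right) 4 = -3 - -60 = -3 + 60 = 57$)
$\left(57 + \left(-43 + 31\right) \left(-62 + w{\left(8,-2 \right)}\right)\right)^{2} = \left(57 + \left(-43 + 31\right) \left(-62 + 57\right)\right)^{2} = \left(57 - -60\right)^{2} = \left(57 + 60\right)^{2} = 117^{2} = 13689$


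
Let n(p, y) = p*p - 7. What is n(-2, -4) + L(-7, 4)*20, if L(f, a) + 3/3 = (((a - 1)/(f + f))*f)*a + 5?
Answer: 197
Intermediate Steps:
n(p, y) = -7 + p² (n(p, y) = p² - 7 = -7 + p²)
L(f, a) = 4 + a*(-½ + a/2) (L(f, a) = -1 + ((((a - 1)/(f + f))*f)*a + 5) = -1 + ((((-1 + a)/((2*f)))*f)*a + 5) = -1 + ((((-1 + a)*(1/(2*f)))*f)*a + 5) = -1 + ((((-1 + a)/(2*f))*f)*a + 5) = -1 + ((-½ + a/2)*a + 5) = -1 + (a*(-½ + a/2) + 5) = -1 + (5 + a*(-½ + a/2)) = 4 + a*(-½ + a/2))
n(-2, -4) + L(-7, 4)*20 = (-7 + (-2)²) + (4 + (½)*4² - ½*4)*20 = (-7 + 4) + (4 + (½)*16 - 2)*20 = -3 + (4 + 8 - 2)*20 = -3 + 10*20 = -3 + 200 = 197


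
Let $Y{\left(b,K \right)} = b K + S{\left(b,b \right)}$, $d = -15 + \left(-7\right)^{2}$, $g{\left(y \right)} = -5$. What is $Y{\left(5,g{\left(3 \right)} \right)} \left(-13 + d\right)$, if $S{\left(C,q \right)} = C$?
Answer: $-420$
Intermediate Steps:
$d = 34$ ($d = -15 + 49 = 34$)
$Y{\left(b,K \right)} = b + K b$ ($Y{\left(b,K \right)} = b K + b = K b + b = b + K b$)
$Y{\left(5,g{\left(3 \right)} \right)} \left(-13 + d\right) = 5 \left(1 - 5\right) \left(-13 + 34\right) = 5 \left(-4\right) 21 = \left(-20\right) 21 = -420$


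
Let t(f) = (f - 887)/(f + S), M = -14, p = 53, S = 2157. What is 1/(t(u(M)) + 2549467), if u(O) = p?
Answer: 1105/2817160618 ≈ 3.9224e-7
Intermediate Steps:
u(O) = 53
t(f) = (-887 + f)/(2157 + f) (t(f) = (f - 887)/(f + 2157) = (-887 + f)/(2157 + f))
1/(t(u(M)) + 2549467) = 1/((-887 + 53)/(2157 + 53) + 2549467) = 1/(-834/2210 + 2549467) = 1/((1/2210)*(-834) + 2549467) = 1/(-417/1105 + 2549467) = 1/(2817160618/1105) = 1105/2817160618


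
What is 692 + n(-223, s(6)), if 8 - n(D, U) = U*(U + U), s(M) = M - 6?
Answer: 700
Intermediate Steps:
s(M) = -6 + M
n(D, U) = 8 - 2*U² (n(D, U) = 8 - U*(U + U) = 8 - U*2*U = 8 - 2*U²)
692 + n(-223, s(6)) = 692 + (8 - 2*(-6 + 6)²) = 692 + (8 - 2*0²) = 692 + (8 - 2*0) = 692 + (8 + 0) = 692 + 8 = 700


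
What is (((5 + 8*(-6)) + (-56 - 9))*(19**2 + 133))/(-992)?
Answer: 6669/124 ≈ 53.782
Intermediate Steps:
(((5 + 8*(-6)) + (-56 - 9))*(19**2 + 133))/(-992) = (((5 - 48) - 65)*(361 + 133))*(-1/992) = ((-43 - 65)*494)*(-1/992) = -108*494*(-1/992) = -53352*(-1/992) = 6669/124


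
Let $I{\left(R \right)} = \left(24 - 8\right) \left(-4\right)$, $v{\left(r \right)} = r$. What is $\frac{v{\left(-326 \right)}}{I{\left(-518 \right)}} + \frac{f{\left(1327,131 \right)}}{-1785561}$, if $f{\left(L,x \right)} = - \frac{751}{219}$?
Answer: $\frac{63739195049}{12513211488} \approx 5.0938$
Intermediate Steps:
$I{\left(R \right)} = -64$ ($I{\left(R \right)} = 16 \left(-4\right) = -64$)
$f{\left(L,x \right)} = - \frac{751}{219}$ ($f{\left(L,x \right)} = \left(-751\right) \frac{1}{219} = - \frac{751}{219}$)
$\frac{v{\left(-326 \right)}}{I{\left(-518 \right)}} + \frac{f{\left(1327,131 \right)}}{-1785561} = - \frac{326}{-64} - \frac{751}{219 \left(-1785561\right)} = \left(-326\right) \left(- \frac{1}{64}\right) - - \frac{751}{391037859} = \frac{163}{32} + \frac{751}{391037859} = \frac{63739195049}{12513211488}$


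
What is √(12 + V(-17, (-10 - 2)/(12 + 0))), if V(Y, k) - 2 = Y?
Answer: I*√3 ≈ 1.732*I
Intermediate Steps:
V(Y, k) = 2 + Y
√(12 + V(-17, (-10 - 2)/(12 + 0))) = √(12 + (2 - 17)) = √(12 - 15) = √(-3) = I*√3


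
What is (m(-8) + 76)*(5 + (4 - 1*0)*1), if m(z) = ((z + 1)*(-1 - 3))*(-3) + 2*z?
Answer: -216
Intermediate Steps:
m(z) = 12 + 14*z (m(z) = ((1 + z)*(-4))*(-3) + 2*z = (-4 - 4*z)*(-3) + 2*z = (12 + 12*z) + 2*z = 12 + 14*z)
(m(-8) + 76)*(5 + (4 - 1*0)*1) = ((12 + 14*(-8)) + 76)*(5 + (4 - 1*0)*1) = ((12 - 112) + 76)*(5 + (4 + 0)*1) = (-100 + 76)*(5 + 4*1) = -24*(5 + 4) = -24*9 = -216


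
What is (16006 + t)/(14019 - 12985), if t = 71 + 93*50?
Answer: 441/22 ≈ 20.045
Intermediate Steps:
t = 4721 (t = 71 + 4650 = 4721)
(16006 + t)/(14019 - 12985) = (16006 + 4721)/(14019 - 12985) = 20727/1034 = 20727*(1/1034) = 441/22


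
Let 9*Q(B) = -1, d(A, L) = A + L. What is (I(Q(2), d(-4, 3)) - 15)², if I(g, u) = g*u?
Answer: 17956/81 ≈ 221.68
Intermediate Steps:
Q(B) = -⅑ (Q(B) = (⅑)*(-1) = -⅑)
(I(Q(2), d(-4, 3)) - 15)² = (-(-4 + 3)/9 - 15)² = (-⅑*(-1) - 15)² = (⅑ - 15)² = (-134/9)² = 17956/81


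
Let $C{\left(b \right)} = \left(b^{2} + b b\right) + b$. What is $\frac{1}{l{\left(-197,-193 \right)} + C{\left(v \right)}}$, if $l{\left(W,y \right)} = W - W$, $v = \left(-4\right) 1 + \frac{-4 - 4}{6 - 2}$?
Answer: $\frac{1}{66} \approx 0.015152$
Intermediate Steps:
$v = -6$ ($v = -4 - \frac{8}{4} = -4 - 2 = -6$)
$l{\left(W,y \right)} = 0$
$C{\left(b \right)} = b + 2 b^{2}$ ($C{\left(b \right)} = \left(b^{2} + b^{2}\right) + b = 2 b^{2} + b = b + 2 b^{2}$)
$\frac{1}{l{\left(-197,-193 \right)} + C{\left(v \right)}} = \frac{1}{0 - 6 \left(1 + 2 \left(-6\right)\right)} = \frac{1}{0 - 6 \left(1 - 12\right)} = \frac{1}{0 - -66} = \frac{1}{0 + 66} = \frac{1}{66}$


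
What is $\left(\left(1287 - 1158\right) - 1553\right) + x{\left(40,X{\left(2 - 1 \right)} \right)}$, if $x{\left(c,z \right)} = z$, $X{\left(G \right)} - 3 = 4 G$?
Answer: $-1417$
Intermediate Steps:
$X{\left(G \right)} = 3 + 4 G$
$\left(\left(1287 - 1158\right) - 1553\right) + x{\left(40,X{\left(2 - 1 \right)} \right)} = \left(\left(1287 - 1158\right) - 1553\right) + \left(3 + 4 \left(2 - 1\right)\right) = \left(129 - 1553\right) + \left(3 + 4 \left(2 - 1\right)\right) = -1424 + \left(3 + 4 \cdot 1\right) = -1424 + \left(3 + 4\right) = -1424 + 7 = -1417$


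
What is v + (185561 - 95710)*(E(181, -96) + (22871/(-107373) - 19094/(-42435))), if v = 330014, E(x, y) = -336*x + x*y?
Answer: -10669929728909710921/1518791085 ≈ -7.0253e+9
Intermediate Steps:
v + (185561 - 95710)*(E(181, -96) + (22871/(-107373) - 19094/(-42435))) = 330014 + (185561 - 95710)*(181*(-336 - 96) + (22871/(-107373) - 19094/(-42435))) = 330014 + 89851*(181*(-432) + (22871*(-1/107373) - 19094*(-1/42435))) = 330014 + 89851*(-78192 + (-22871/107373 + 19094/42435)) = 330014 + 89851*(-78192 + 359883059/1518791085) = 330014 + 89851*(-118756952635261/1518791085) = 330014 - 10670430951230836111/1518791085 = -10669929728909710921/1518791085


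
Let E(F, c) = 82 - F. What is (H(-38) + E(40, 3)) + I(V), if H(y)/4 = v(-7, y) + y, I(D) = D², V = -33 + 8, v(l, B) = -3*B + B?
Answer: 819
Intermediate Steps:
v(l, B) = -2*B
V = -25
H(y) = -4*y (H(y) = 4*(-2*y + y) = 4*(-y) = -4*y)
(H(-38) + E(40, 3)) + I(V) = (-4*(-38) + (82 - 1*40)) + (-25)² = (152 + (82 - 40)) + 625 = (152 + 42) + 625 = 194 + 625 = 819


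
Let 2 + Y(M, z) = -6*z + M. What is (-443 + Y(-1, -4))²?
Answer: 178084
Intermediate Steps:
Y(M, z) = -2 + M - 6*z (Y(M, z) = -2 + (-6*z + M) = -2 + (M - 6*z) = -2 + M - 6*z)
(-443 + Y(-1, -4))² = (-443 + (-2 - 1 - 6*(-4)))² = (-443 + (-2 - 1 + 24))² = (-443 + 21)² = (-422)² = 178084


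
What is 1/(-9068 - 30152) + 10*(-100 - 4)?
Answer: -40788801/39220 ≈ -1040.0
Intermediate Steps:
1/(-9068 - 30152) + 10*(-100 - 4) = 1/(-39220) + 10*(-104) = -1/39220 - 1040 = -40788801/39220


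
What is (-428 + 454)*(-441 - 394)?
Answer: -21710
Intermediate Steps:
(-428 + 454)*(-441 - 394) = 26*(-835) = -21710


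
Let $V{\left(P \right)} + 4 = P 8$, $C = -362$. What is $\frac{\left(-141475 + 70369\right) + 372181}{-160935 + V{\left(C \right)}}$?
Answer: $- \frac{60215}{32767} \approx -1.8377$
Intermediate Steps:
$V{\left(P \right)} = -4 + 8 P$ ($V{\left(P \right)} = -4 + P 8 = -4 + 8 P$)
$\frac{\left(-141475 + 70369\right) + 372181}{-160935 + V{\left(C \right)}} = \frac{\left(-141475 + 70369\right) + 372181}{-160935 + \left(-4 + 8 \left(-362\right)\right)} = \frac{-71106 + 372181}{-160935 - 2900} = \frac{301075}{-160935 - 2900} = \frac{301075}{-163835} = 301075 \left(- \frac{1}{163835}\right) = - \frac{60215}{32767}$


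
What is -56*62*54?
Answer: -187488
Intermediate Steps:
-56*62*54 = -3472*54 = -187488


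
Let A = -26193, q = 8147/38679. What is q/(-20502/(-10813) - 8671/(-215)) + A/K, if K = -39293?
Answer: 100199529970237736/149196264210866991 ≈ 0.67160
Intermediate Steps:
q = 8147/38679 (q = 8147*(1/38679) = 8147/38679 ≈ 0.21063)
q/(-20502/(-10813) - 8671/(-215)) + A/K = 8147/(38679*(-20502/(-10813) - 8671/(-215))) - 26193/(-39293) = 8147/(38679*(-20502*(-1/10813) - 8671*(-1/215))) - 26193*(-1/39293) = 8147/(38679*(20502/10813 + 8671/215)) + 26193/39293 = 8147/(38679*(98167453/2324795)) + 26193/39293 = (8147/38679)*(2324795/98167453) + 26193/39293 = 18940104865/3797018914587 + 26193/39293 = 100199529970237736/149196264210866991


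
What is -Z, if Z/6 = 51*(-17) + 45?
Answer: 4932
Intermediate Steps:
Z = -4932 (Z = 6*(51*(-17) + 45) = 6*(-867 + 45) = 6*(-822) = -4932)
-Z = -1*(-4932) = 4932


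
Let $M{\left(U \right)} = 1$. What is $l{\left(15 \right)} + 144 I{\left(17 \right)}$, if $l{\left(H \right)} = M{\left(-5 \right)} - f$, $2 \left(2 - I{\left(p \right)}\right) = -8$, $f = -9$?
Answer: $874$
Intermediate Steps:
$I{\left(p \right)} = 6$ ($I{\left(p \right)} = 2 - -4 = 2 + 4 = 6$)
$l{\left(H \right)} = 10$ ($l{\left(H \right)} = 1 - -9 = 1 + 9 = 10$)
$l{\left(15 \right)} + 144 I{\left(17 \right)} = 10 + 144 \cdot 6 = 10 + 864 = 874$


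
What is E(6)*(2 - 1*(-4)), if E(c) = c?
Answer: 36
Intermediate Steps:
E(6)*(2 - 1*(-4)) = 6*(2 - 1*(-4)) = 6*(2 + 4) = 6*6 = 36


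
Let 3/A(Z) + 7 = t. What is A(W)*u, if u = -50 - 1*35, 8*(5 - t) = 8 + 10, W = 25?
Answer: 60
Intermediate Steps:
t = 11/4 (t = 5 - (8 + 10)/8 = 5 - ⅛*18 = 5 - 9/4 = 11/4 ≈ 2.7500)
A(Z) = -12/17 (A(Z) = 3/(-7 + 11/4) = 3/(-17/4) = 3*(-4/17) = -12/17)
u = -85 (u = -50 - 35 = -85)
A(W)*u = -12/17*(-85) = 60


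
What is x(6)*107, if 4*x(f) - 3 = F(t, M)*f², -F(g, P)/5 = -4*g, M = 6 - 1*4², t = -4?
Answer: -307839/4 ≈ -76960.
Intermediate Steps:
M = -10 (M = 6 - 1*16 = 6 - 16 = -10)
F(g, P) = 20*g (F(g, P) = -(-20)*g = 20*g)
x(f) = ¾ - 20*f² (x(f) = ¾ + ((20*(-4))*f²)/4 = ¾ + (-80*f²)/4 = ¾ - 20*f²)
x(6)*107 = (¾ - 20*6²)*107 = (¾ - 20*36)*107 = (¾ - 720)*107 = -2877/4*107 = -307839/4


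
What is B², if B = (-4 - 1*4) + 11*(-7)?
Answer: 7225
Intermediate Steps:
B = -85 (B = (-4 - 4) - 77 = -8 - 77 = -85)
B² = (-85)² = 7225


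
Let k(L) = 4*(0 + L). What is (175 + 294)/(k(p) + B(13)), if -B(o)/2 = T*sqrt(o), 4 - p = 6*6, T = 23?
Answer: 15008/2781 - 10787*sqrt(13)/5562 ≈ -1.5960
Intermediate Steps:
p = -32 (p = 4 - 6*6 = 4 - 1*36 = 4 - 36 = -32)
k(L) = 4*L
B(o) = -46*sqrt(o)
(175 + 294)/(k(p) + B(13)) = (175 + 294)/(4*(-32) - 46*sqrt(13)) = 469/(-128 - 46*sqrt(13))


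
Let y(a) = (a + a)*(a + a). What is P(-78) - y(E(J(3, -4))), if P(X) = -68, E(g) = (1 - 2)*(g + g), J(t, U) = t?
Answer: -212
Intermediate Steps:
E(g) = -2*g
y(a) = 4*a² (y(a) = (2*a)*(2*a) = 4*a²)
P(-78) - y(E(J(3, -4))) = -68 - 4*(-2*3)² = -68 - 4*(-6)² = -68 - 4*36 = -68 - 1*144 = -68 - 144 = -212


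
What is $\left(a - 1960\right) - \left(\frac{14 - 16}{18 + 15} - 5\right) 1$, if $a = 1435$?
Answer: $- \frac{17158}{33} \approx -519.94$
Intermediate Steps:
$\left(a - 1960\right) - \left(\frac{14 - 16}{18 + 15} - 5\right) 1 = \left(1435 - 1960\right) - \left(\frac{14 - 16}{18 + 15} - 5\right) 1 = \left(1435 - 1960\right) - \left(- \frac{2}{33} - 5\right) 1 = -525 - \left(\left(-2\right) \frac{1}{33} - 5\right) 1 = -525 - \left(- \frac{2}{33} - 5\right) 1 = -525 - \left(- \frac{167}{33}\right) 1 = -525 - - \frac{167}{33} = -525 + \frac{167}{33} = - \frac{17158}{33}$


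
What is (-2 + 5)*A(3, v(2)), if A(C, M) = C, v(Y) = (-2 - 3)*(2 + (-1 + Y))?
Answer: 9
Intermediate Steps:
v(Y) = -5 - 5*Y (v(Y) = -5*(1 + Y) = -5 - 5*Y)
(-2 + 5)*A(3, v(2)) = (-2 + 5)*3 = 3*3 = 9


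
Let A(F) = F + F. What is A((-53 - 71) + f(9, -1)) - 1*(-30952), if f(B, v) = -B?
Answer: 30686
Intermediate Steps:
A(F) = 2*F
A((-53 - 71) + f(9, -1)) - 1*(-30952) = 2*((-53 - 71) - 1*9) - 1*(-30952) = 2*(-124 - 9) + 30952 = 2*(-133) + 30952 = -266 + 30952 = 30686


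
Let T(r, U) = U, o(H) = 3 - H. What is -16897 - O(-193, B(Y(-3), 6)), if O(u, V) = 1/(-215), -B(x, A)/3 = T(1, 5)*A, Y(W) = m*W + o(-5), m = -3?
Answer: -3632854/215 ≈ -16897.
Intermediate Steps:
Y(W) = 8 - 3*W (Y(W) = -3*W + (3 - 1*(-5)) = -3*W + (3 + 5) = -3*W + 8 = 8 - 3*W)
B(x, A) = -15*A
O(u, V) = -1/215
-16897 - O(-193, B(Y(-3), 6)) = -16897 - 1*(-1/215) = -16897 + 1/215 = -3632854/215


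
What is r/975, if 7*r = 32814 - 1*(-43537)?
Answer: 76351/6825 ≈ 11.187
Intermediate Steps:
r = 76351/7 (r = (32814 - 1*(-43537))/7 = (32814 + 43537)/7 = (⅐)*76351 = 76351/7 ≈ 10907.)
r/975 = (76351/7)/975 = (76351/7)*(1/975) = 76351/6825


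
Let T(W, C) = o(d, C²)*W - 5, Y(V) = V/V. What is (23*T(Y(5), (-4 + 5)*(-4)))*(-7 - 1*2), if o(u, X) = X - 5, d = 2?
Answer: -1242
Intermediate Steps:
Y(V) = 1
o(u, X) = -5 + X
T(W, C) = -5 + W*(-5 + C²) (T(W, C) = (-5 + C²)*W - 5 = W*(-5 + C²) - 5 = -5 + W*(-5 + C²))
(23*T(Y(5), (-4 + 5)*(-4)))*(-7 - 1*2) = (23*(-5 + 1*(-5 + ((-4 + 5)*(-4))²)))*(-7 - 1*2) = (23*(-5 + 1*(-5 + (1*(-4))²)))*(-7 - 2) = (23*(-5 + 1*(-5 + (-4)²)))*(-9) = (23*(-5 + 1*(-5 + 16)))*(-9) = (23*(-5 + 1*11))*(-9) = (23*(-5 + 11))*(-9) = (23*6)*(-9) = 138*(-9) = -1242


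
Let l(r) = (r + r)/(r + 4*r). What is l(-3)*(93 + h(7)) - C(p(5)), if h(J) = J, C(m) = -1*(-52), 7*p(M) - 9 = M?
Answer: -12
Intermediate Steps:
p(M) = 9/7 + M/7
l(r) = 2/5 (l(r) = (2*r)/((5*r)) = (2*r)*(1/(5*r)) = 2/5)
C(m) = 52
l(-3)*(93 + h(7)) - C(p(5)) = 2*(93 + 7)/5 - 1*52 = (2/5)*100 - 52 = 40 - 52 = -12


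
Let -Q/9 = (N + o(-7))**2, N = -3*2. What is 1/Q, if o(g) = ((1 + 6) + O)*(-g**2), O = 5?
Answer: -1/3175524 ≈ -3.1491e-7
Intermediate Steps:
o(g) = -12*g**2 (o(g) = ((1 + 6) + 5)*(-g**2) = (7 + 5)*(-g**2) = 12*(-g**2) = -12*g**2)
N = -6
Q = -3175524 (Q = -9*(-6 - 12*(-7)**2)**2 = -9*(-6 - 12*49)**2 = -9*(-6 - 588)**2 = -9*(-594)**2 = -9*352836 = -3175524)
1/Q = 1/(-3175524) = -1/3175524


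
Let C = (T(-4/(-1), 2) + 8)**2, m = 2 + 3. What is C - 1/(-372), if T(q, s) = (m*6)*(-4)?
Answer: 4666369/372 ≈ 12544.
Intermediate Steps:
m = 5
T(q, s) = -120 (T(q, s) = (5*6)*(-4) = 30*(-4) = -120)
C = 12544 (C = (-120 + 8)**2 = (-112)**2 = 12544)
C - 1/(-372) = 12544 - 1/(-372) = 12544 - 1*(-1/372) = 12544 + 1/372 = 4666369/372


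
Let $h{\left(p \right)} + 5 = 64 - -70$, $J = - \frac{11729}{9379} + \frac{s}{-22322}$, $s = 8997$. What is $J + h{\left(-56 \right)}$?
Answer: $\frac{26660989301}{209358038} \approx 127.35$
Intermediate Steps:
$J = - \frac{346197601}{209358038}$ ($J = - \frac{11729}{9379} + \frac{8997}{-22322} = \left(-11729\right) \frac{1}{9379} + 8997 \left(- \frac{1}{22322}\right) = - \frac{11729}{9379} - \frac{8997}{22322} = - \frac{346197601}{209358038} \approx -1.6536$)
$h{\left(p \right)} = 129$ ($h{\left(p \right)} = -5 + \left(64 - -70\right) = -5 + \left(64 + 70\right) = -5 + 134 = 129$)
$J + h{\left(-56 \right)} = - \frac{346197601}{209358038} + 129 = \frac{26660989301}{209358038}$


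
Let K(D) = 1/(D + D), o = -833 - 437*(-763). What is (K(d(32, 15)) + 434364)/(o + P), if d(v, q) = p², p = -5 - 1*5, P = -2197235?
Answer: -86872801/372927400 ≈ -0.23295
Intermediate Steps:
o = 332598 (o = -833 + 333431 = 332598)
p = -10 (p = -5 - 5 = -10)
d(v, q) = 100 (d(v, q) = (-10)² = 100)
K(D) = 1/(2*D)
(K(d(32, 15)) + 434364)/(o + P) = ((½)/100 + 434364)/(332598 - 2197235) = ((½)*(1/100) + 434364)/(-1864637) = (1/200 + 434364)*(-1/1864637) = (86872801/200)*(-1/1864637) = -86872801/372927400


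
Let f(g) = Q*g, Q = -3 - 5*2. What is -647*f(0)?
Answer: 0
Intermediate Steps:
Q = -13 (Q = -3 - 10 = -13)
f(g) = -13*g
-647*f(0) = -(-8411)*0 = -647*0 = 0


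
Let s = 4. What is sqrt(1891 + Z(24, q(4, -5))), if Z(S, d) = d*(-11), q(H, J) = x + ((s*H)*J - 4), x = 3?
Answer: sqrt(2782) ≈ 52.745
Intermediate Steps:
q(H, J) = -1 + 4*H*J (q(H, J) = 3 + ((4*H)*J - 4) = 3 + (4*H*J - 4) = 3 + (-4 + 4*H*J) = -1 + 4*H*J)
Z(S, d) = -11*d
sqrt(1891 + Z(24, q(4, -5))) = sqrt(1891 - 11*(-1 + 4*4*(-5))) = sqrt(1891 - 11*(-1 - 80)) = sqrt(1891 - 11*(-81)) = sqrt(1891 + 891) = sqrt(2782)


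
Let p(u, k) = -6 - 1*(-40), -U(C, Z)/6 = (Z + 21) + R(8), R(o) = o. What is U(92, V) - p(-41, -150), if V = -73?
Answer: 230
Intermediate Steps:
U(C, Z) = -174 - 6*Z (U(C, Z) = -6*((Z + 21) + 8) = -6*((21 + Z) + 8) = -6*(29 + Z) = -174 - 6*Z)
p(u, k) = 34 (p(u, k) = -6 + 40 = 34)
U(92, V) - p(-41, -150) = (-174 - 6*(-73)) - 1*34 = (-174 + 438) - 34 = 264 - 34 = 230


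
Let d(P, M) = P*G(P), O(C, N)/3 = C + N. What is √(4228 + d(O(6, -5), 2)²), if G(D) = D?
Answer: √4309 ≈ 65.643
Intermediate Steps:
O(C, N) = 3*C + 3*N (O(C, N) = 3*(C + N) = 3*C + 3*N)
d(P, M) = P² (d(P, M) = P*P = P²)
√(4228 + d(O(6, -5), 2)²) = √(4228 + ((3*6 + 3*(-5))²)²) = √(4228 + ((18 - 15)²)²) = √(4228 + (3²)²) = √(4228 + 9²) = √(4228 + 81) = √4309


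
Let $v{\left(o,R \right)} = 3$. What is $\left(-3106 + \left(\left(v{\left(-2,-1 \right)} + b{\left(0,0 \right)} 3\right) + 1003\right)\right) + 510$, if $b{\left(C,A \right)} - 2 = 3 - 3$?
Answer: $-1584$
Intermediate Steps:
$b{\left(C,A \right)} = 2$ ($b{\left(C,A \right)} = 2 + \left(3 - 3\right) = 2 + 0 = 2$)
$\left(-3106 + \left(\left(v{\left(-2,-1 \right)} + b{\left(0,0 \right)} 3\right) + 1003\right)\right) + 510 = \left(-3106 + \left(\left(3 + 2 \cdot 3\right) + 1003\right)\right) + 510 = \left(-3106 + \left(\left(3 + 6\right) + 1003\right)\right) + 510 = \left(-3106 + \left(9 + 1003\right)\right) + 510 = \left(-3106 + 1012\right) + 510 = -2094 + 510 = -1584$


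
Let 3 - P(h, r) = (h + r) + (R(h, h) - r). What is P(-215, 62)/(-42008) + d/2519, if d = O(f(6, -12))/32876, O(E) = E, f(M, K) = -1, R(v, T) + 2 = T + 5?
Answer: -2225646183/217429847822 ≈ -0.010236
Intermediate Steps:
R(v, T) = 3 + T (R(v, T) = -2 + (T + 5) = -2 + (5 + T) = 3 + T)
d = -1/32876 ≈ -3.0417e-5
P(h, r) = -2*h (P(h, r) = 3 - ((h + r) + ((3 + h) - r)) = 3 - ((h + r) + (3 + h - r)) = 3 - (3 + 2*h) = 3 + (-3 - 2*h) = -2*h)
P(-215, 62)/(-42008) + d/2519 = -2*(-215)/(-42008) - 1/32876/2519 = 430*(-1/42008) - 1/32876*1/2519 = -215/21004 - 1/82814644 = -2225646183/217429847822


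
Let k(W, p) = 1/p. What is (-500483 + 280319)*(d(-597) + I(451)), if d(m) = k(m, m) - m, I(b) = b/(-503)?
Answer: -13136743864076/100097 ≈ -1.3124e+8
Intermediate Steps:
I(b) = -b/503 (I(b) = b*(-1/503) = -b/503)
d(m) = 1/m - m
(-500483 + 280319)*(d(-597) + I(451)) = (-500483 + 280319)*((1/(-597) - 1*(-597)) - 1/503*451) = -220164*((-1/597 + 597) - 451/503) = -220164*(356408/597 - 451/503) = -220164*179003977/300291 = -13136743864076/100097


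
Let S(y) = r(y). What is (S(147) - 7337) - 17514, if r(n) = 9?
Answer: -24842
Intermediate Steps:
S(y) = 9
(S(147) - 7337) - 17514 = (9 - 7337) - 17514 = -7328 - 17514 = -24842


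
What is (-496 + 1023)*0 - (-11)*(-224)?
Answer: -2464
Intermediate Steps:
(-496 + 1023)*0 - (-11)*(-224) = 527*0 - 1*2464 = 0 - 2464 = -2464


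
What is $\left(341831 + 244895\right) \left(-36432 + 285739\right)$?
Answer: $146274898882$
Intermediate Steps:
$\left(341831 + 244895\right) \left(-36432 + 285739\right) = 586726 \cdot 249307 = 146274898882$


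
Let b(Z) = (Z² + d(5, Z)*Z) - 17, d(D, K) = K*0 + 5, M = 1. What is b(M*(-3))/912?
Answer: -23/912 ≈ -0.025219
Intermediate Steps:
d(D, K) = 5 (d(D, K) = 0 + 5 = 5)
b(Z) = -17 + Z² + 5*Z (b(Z) = (Z² + 5*Z) - 17 = -17 + Z² + 5*Z)
b(M*(-3))/912 = (-17 + (1*(-3))² + 5*(1*(-3)))/912 = (-17 + (-3)² + 5*(-3))*(1/912) = (-17 + 9 - 15)*(1/912) = -23*1/912 = -23/912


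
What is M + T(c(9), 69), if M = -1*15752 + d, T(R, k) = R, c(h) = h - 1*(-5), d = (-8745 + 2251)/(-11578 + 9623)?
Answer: -1809488/115 ≈ -15735.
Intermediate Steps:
d = 382/115 (d = -6494/(-1955) = -6494*(-1/1955) = 382/115 ≈ 3.3217)
c(h) = 5 + h (c(h) = h + 5 = 5 + h)
M = -1811098/115 (M = -1*15752 + 382/115 = -15752 + 382/115 = -1811098/115 ≈ -15749.)
M + T(c(9), 69) = -1811098/115 + (5 + 9) = -1811098/115 + 14 = -1809488/115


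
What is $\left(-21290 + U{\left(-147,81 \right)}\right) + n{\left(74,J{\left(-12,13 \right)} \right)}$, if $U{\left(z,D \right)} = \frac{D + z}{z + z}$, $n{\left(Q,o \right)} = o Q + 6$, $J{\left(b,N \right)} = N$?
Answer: $- \frac{995767}{49} \approx -20322.0$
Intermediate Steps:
$n{\left(Q,o \right)} = 6 + Q o$ ($n{\left(Q,o \right)} = Q o + 6 = 6 + Q o$)
$U{\left(z,D \right)} = \frac{D + z}{2 z}$
$\left(-21290 + U{\left(-147,81 \right)}\right) + n{\left(74,J{\left(-12,13 \right)} \right)} = \left(-21290 + \frac{81 - 147}{2 \left(-147\right)}\right) + \left(6 + 74 \cdot 13\right) = \left(-21290 + \frac{1}{2} \left(- \frac{1}{147}\right) \left(-66\right)\right) + \left(6 + 962\right) = \left(-21290 + \frac{11}{49}\right) + 968 = - \frac{1043199}{49} + 968 = - \frac{995767}{49}$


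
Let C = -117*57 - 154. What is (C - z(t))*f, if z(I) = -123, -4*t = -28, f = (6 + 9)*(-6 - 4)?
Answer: 1005000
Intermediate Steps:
f = -150 (f = 15*(-10) = -150)
t = 7 (t = -¼*(-28) = 7)
C = -6823 (C = -6669 - 154 = -6823)
(C - z(t))*f = (-6823 - 1*(-123))*(-150) = (-6823 + 123)*(-150) = -6700*(-150) = 1005000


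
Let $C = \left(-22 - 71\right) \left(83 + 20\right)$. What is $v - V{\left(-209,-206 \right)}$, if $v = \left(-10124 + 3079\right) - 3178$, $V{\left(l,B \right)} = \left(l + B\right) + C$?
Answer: $-229$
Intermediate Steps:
$C = -9579$ ($C = \left(-93\right) 103 = -9579$)
$V{\left(l,B \right)} = -9579 + B + l$ ($V{\left(l,B \right)} = \left(l + B\right) - 9579 = \left(B + l\right) - 9579 = -9579 + B + l$)
$v = -10223$ ($v = -7045 - 3178 = -10223$)
$v - V{\left(-209,-206 \right)} = -10223 - \left(-9579 - 206 - 209\right) = -10223 - -9994 = -10223 + 9994 = -229$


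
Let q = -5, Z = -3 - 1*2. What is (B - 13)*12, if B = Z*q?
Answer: 144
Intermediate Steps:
Z = -5 (Z = -3 - 2 = -5)
B = 25 (B = -5*(-5) = 25)
(B - 13)*12 = (25 - 13)*12 = 12*12 = 144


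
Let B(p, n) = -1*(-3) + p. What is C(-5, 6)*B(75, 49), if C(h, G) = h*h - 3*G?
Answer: 546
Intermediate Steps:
B(p, n) = 3 + p
C(h, G) = h² - 3*G
C(-5, 6)*B(75, 49) = ((-5)² - 3*6)*(3 + 75) = (25 - 18)*78 = 7*78 = 546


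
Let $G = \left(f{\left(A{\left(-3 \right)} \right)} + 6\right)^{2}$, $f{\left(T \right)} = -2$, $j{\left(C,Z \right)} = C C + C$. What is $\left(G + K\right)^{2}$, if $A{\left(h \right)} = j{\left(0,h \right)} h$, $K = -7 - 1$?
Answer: $64$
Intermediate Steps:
$j{\left(C,Z \right)} = C + C^{2}$ ($j{\left(C,Z \right)} = C^{2} + C = C + C^{2}$)
$K = -8$ ($K = -7 - 1 = -8$)
$A{\left(h \right)} = 0$ ($A{\left(h \right)} = 0 \left(1 + 0\right) h = 0 \cdot 1 h = 0 h = 0$)
$G = 16$ ($G = \left(-2 + 6\right)^{2} = 4^{2} = 16$)
$\left(G + K\right)^{2} = \left(16 - 8\right)^{2} = 8^{2} = 64$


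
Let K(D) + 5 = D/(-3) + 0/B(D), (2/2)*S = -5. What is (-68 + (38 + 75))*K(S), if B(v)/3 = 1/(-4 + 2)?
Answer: -150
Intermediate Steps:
S = -5
B(v) = -3/2 (B(v) = 3/(-4 + 2) = 3/(-2) = 3*(-1/2) = -3/2)
K(D) = -5 - D/3 (K(D) = -5 + (D/(-3) + 0/(-3/2)) = -5 + (D*(-1/3) + 0*(-2/3)) = -5 + (-D/3 + 0) = -5 - D/3)
(-68 + (38 + 75))*K(S) = (-68 + (38 + 75))*(-5 - 1/3*(-5)) = (-68 + 113)*(-5 + 5/3) = 45*(-10/3) = -150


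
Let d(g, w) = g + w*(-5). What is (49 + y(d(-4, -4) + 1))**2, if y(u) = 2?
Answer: 2601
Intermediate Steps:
d(g, w) = g - 5*w
(49 + y(d(-4, -4) + 1))**2 = (49 + 2)**2 = 51**2 = 2601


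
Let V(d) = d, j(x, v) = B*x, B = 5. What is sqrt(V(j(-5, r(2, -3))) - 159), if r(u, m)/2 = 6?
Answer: 2*I*sqrt(46) ≈ 13.565*I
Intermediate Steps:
r(u, m) = 12 (r(u, m) = 2*6 = 12)
j(x, v) = 5*x
sqrt(V(j(-5, r(2, -3))) - 159) = sqrt(5*(-5) - 159) = sqrt(-25 - 159) = sqrt(-184) = 2*I*sqrt(46)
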